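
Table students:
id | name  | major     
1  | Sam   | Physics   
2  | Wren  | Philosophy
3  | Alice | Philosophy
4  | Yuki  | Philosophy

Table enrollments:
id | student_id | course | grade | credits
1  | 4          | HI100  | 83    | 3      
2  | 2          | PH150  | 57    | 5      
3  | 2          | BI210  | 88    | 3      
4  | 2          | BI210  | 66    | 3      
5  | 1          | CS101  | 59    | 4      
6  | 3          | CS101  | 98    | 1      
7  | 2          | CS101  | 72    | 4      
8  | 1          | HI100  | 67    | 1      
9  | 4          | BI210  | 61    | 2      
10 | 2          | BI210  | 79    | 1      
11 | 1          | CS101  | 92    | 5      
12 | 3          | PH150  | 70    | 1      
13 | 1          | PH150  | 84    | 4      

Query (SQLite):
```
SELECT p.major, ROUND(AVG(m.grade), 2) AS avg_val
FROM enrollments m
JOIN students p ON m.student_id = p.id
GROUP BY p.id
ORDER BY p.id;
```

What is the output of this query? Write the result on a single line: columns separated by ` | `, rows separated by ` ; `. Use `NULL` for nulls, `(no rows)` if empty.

Join each enrollments row to its students via student_id.
Group joined rows by students.id; compute ROUND(AVG(m.grade), 2) per group.
  1: ids {5, 8, 11, 13} → ROUND(AVG(m.grade), 2)=75.5
  2: ids {2, 3, 4, 7, 10} → ROUND(AVG(m.grade), 2)=72.4
  3: ids {6, 12} → ROUND(AVG(m.grade), 2)=84
  4: ids {1, 9} → ROUND(AVG(m.grade), 2)=72

Physics | 75.5 ; Philosophy | 72.4 ; Philosophy | 84 ; Philosophy | 72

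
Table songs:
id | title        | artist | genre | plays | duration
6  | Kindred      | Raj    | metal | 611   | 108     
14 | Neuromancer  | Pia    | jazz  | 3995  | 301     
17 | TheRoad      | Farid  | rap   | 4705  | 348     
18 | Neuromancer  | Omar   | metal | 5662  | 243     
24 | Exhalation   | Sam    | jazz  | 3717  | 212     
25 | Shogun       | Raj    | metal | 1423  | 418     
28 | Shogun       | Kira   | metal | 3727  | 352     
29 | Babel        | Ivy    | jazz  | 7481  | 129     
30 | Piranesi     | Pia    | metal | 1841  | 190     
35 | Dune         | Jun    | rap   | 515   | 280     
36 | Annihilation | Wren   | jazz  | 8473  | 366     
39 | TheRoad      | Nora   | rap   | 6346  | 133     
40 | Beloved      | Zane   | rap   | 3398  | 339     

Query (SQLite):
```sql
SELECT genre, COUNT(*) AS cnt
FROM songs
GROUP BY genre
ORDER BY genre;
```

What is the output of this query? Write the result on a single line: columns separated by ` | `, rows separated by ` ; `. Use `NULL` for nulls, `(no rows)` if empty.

Partition songs by genre; compute COUNT(*) within each group.
  jazz: ids {14, 24, 29, 36} → COUNT(*)=4
  metal: ids {6, 18, 25, 28, 30} → COUNT(*)=5
  rap: ids {17, 35, 39, 40} → COUNT(*)=4

jazz | 4 ; metal | 5 ; rap | 4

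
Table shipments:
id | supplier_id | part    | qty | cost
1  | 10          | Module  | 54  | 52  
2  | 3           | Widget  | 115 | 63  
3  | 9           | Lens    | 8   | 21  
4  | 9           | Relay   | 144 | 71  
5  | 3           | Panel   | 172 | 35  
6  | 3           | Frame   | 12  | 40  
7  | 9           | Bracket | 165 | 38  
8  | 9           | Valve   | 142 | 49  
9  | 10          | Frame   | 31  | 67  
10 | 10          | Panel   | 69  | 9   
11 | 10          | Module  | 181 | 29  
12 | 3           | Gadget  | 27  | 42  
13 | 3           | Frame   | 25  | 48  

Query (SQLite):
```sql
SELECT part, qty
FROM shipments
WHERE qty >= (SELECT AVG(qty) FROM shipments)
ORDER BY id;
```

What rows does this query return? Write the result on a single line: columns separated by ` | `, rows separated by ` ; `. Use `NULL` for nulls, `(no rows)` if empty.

Widget | 115 ; Relay | 144 ; Panel | 172 ; Bracket | 165 ; Valve | 142 ; Module | 181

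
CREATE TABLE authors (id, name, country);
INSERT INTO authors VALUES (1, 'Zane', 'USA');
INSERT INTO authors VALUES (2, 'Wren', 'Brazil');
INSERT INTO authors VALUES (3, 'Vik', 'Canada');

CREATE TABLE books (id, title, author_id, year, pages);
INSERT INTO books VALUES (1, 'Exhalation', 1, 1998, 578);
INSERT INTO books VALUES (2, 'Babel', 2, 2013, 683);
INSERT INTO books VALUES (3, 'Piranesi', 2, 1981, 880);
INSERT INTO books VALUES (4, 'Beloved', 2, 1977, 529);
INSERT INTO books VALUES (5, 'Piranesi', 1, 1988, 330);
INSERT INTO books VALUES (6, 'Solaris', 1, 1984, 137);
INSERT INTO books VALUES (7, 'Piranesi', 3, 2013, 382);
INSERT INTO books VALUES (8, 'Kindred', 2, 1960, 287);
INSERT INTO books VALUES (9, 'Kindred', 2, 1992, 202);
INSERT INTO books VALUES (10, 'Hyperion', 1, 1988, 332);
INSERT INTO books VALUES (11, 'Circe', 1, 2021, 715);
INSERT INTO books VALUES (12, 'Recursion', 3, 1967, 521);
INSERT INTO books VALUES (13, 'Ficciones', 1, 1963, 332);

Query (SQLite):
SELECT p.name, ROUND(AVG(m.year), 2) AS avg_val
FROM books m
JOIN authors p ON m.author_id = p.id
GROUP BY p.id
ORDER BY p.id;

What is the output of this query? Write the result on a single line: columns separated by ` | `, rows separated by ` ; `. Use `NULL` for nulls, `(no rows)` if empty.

Zane | 1990.33 ; Wren | 1984.6 ; Vik | 1990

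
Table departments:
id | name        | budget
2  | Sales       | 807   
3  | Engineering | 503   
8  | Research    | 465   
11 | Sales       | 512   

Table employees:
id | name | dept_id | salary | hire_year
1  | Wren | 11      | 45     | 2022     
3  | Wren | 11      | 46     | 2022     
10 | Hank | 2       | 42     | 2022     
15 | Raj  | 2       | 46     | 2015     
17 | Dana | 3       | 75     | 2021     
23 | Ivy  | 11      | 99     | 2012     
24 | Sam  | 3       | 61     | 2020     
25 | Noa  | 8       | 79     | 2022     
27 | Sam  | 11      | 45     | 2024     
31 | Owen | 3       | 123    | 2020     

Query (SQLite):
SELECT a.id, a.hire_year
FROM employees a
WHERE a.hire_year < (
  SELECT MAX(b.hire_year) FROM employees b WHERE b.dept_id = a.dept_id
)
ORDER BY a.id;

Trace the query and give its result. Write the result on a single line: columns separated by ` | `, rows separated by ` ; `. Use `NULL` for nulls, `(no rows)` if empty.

For each employees row a, compute MAX(hire_year) over rows sharing a.dept_id.
Keep row a if a.hire_year < that per-group MAX.
  dept_id=2: MAX(hire_year) = 2022
  dept_id=3: MAX(hire_year) = 2021
  dept_id=8: MAX(hire_year) = 2022
  dept_id=11: MAX(hire_year) = 2024

1 | 2022 ; 3 | 2022 ; 15 | 2015 ; 23 | 2012 ; 24 | 2020 ; 31 | 2020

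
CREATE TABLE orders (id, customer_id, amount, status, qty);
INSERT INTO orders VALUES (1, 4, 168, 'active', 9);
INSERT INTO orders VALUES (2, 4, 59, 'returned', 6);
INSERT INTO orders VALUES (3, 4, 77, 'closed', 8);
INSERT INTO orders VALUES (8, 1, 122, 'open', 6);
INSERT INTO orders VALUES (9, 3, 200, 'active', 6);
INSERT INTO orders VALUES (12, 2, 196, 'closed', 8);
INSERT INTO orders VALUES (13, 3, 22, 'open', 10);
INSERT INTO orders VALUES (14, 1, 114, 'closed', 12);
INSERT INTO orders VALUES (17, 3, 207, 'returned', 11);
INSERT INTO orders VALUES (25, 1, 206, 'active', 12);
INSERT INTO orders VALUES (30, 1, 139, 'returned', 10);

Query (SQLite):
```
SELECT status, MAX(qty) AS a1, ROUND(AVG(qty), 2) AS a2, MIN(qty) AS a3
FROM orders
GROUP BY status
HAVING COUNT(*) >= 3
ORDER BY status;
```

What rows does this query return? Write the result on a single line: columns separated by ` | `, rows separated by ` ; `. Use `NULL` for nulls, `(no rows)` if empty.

Group orders by status.
Per group compute: MAX(qty), ROUND(AVG(qty), 2), MIN(qty).
HAVING: drop groups with fewer than 3 rows.
  active: ids {1, 9, 25} → MAX(qty)=12, ROUND(AVG(qty), 2)=9, MIN(qty)=6
  closed: ids {3, 12, 14} → MAX(qty)=12, ROUND(AVG(qty), 2)=9.33, MIN(qty)=8
  open: ids {8, 13} → MAX(qty)=10, ROUND(AVG(qty), 2)=8, MIN(qty)=6
  returned: ids {2, 17, 30} → MAX(qty)=11, ROUND(AVG(qty), 2)=9, MIN(qty)=6

active | 12 | 9 | 6 ; closed | 12 | 9.33 | 8 ; returned | 11 | 9 | 6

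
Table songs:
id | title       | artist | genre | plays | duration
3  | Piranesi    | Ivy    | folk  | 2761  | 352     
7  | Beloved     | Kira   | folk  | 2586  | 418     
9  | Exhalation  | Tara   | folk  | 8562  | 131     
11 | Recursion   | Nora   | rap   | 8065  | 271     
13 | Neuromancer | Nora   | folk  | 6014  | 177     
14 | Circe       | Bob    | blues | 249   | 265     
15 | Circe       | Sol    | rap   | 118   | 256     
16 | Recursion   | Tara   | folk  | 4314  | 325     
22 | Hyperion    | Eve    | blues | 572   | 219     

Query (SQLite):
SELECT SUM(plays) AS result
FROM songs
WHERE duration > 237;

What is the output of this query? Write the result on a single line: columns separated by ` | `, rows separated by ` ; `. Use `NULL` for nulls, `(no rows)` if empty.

Rows where duration > 237 → plays values: [2761, 2586, 8065, 249, 118, 4314].
SUM of non-NULL values = 18093.

18093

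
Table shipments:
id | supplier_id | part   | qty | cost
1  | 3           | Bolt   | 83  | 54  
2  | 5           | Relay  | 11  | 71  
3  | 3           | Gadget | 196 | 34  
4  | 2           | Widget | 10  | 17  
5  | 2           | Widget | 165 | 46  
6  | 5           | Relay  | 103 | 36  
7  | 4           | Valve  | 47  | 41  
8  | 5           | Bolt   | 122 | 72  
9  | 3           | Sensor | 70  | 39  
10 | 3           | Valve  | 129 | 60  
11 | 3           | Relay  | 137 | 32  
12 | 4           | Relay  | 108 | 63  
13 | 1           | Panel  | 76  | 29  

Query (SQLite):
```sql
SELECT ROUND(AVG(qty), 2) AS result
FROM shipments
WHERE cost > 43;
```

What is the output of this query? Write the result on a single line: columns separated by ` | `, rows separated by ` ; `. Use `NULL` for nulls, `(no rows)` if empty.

103

Rows where cost > 43 → qty values: [83, 11, 165, 122, 129, 108].
AVG = 618 / 6 (rounded to 2 dp).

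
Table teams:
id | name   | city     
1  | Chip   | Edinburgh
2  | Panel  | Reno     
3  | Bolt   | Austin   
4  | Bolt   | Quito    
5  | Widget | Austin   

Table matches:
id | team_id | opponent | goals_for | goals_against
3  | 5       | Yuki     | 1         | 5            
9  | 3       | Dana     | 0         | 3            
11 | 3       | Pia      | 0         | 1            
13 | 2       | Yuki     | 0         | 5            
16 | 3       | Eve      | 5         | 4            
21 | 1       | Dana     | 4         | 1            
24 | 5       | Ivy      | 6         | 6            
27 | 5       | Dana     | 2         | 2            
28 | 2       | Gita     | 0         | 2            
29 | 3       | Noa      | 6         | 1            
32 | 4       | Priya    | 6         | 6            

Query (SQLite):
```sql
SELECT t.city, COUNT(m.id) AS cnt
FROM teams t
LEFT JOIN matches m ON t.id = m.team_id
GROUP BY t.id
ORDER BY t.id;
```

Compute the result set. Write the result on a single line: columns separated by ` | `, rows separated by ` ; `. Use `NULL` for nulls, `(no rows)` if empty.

LEFT JOIN keeps every teams row; unmatched ones get NULL for matches columns.
Group by teams.id and compute COUNT(m.id). COUNT(col) of an all-NULL group is 0.
  1: ids {21} → COUNT(m.id)=1
  2: ids {13, 28} → COUNT(m.id)=2
  3: ids {9, 11, 16, 29} → COUNT(m.id)=4
  4: ids {32} → COUNT(m.id)=1
  5: ids {3, 24, 27} → COUNT(m.id)=3

Edinburgh | 1 ; Reno | 2 ; Austin | 4 ; Quito | 1 ; Austin | 3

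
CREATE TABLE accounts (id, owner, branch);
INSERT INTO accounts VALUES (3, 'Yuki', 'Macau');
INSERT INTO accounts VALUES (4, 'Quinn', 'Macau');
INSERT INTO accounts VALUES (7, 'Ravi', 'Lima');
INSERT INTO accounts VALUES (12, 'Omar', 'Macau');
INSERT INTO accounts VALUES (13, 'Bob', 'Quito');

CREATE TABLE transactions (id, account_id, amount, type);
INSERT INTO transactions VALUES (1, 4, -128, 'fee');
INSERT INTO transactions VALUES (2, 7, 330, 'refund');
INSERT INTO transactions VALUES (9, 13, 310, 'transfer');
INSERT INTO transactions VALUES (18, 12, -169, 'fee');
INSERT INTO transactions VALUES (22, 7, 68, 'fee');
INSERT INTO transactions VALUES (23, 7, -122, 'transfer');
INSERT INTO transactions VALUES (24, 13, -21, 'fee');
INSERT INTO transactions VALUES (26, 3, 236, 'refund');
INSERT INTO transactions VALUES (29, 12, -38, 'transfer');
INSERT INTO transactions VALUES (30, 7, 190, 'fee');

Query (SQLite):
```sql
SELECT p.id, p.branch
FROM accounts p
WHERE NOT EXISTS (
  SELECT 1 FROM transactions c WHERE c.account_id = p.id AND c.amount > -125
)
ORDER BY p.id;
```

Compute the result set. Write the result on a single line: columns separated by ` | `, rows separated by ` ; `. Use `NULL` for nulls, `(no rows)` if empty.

4 | Macau

For each accounts row, check whether any transactions with matching account_id has amount > -125.
Keep rows where that is false.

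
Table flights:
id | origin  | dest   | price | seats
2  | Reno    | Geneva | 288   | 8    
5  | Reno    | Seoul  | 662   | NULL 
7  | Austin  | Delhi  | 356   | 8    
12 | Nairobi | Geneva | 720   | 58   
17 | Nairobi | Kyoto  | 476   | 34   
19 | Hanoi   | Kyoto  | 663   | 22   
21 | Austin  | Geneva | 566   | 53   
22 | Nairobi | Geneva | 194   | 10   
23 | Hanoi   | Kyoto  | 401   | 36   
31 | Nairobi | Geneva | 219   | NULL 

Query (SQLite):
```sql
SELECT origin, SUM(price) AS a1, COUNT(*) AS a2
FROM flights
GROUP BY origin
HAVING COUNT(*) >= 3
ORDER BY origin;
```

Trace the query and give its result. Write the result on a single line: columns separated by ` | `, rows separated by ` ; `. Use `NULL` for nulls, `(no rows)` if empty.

Group flights by origin.
Per group compute: SUM(price), COUNT(*).
HAVING: drop groups with fewer than 3 rows.
  Austin: ids {7, 21} → SUM(price)=922, COUNT(*)=2
  Hanoi: ids {19, 23} → SUM(price)=1064, COUNT(*)=2
  Nairobi: ids {12, 17, 22, 31} → SUM(price)=1609, COUNT(*)=4
  Reno: ids {2, 5} → SUM(price)=950, COUNT(*)=2

Nairobi | 1609 | 4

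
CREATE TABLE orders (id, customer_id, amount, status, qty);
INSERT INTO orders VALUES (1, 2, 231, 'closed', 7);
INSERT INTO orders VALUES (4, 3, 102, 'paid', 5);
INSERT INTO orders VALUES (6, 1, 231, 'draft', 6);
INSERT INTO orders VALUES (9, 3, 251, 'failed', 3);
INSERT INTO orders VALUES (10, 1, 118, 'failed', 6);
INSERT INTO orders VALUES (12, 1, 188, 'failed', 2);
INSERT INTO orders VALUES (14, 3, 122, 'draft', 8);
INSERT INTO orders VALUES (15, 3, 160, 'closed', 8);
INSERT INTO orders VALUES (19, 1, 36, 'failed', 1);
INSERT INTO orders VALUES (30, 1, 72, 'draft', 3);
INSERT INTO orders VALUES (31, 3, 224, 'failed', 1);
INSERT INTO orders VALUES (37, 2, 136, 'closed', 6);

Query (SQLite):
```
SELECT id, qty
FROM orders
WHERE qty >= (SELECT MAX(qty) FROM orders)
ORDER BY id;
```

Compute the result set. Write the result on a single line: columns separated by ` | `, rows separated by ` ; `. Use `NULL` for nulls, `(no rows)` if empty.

14 | 8 ; 15 | 8

Scalar subquery: MAX(qty) over all orders rows = 8.
Keep rows where qty >= that value.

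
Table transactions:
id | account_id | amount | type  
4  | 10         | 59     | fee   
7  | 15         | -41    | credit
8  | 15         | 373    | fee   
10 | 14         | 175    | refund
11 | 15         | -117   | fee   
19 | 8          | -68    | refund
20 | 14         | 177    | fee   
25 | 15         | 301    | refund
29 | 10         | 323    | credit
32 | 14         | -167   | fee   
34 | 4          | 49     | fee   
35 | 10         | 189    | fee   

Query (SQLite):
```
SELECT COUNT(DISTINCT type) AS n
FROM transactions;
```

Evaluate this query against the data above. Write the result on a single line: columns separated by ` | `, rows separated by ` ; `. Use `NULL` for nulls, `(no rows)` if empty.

3

Count distinct non-NULL type values.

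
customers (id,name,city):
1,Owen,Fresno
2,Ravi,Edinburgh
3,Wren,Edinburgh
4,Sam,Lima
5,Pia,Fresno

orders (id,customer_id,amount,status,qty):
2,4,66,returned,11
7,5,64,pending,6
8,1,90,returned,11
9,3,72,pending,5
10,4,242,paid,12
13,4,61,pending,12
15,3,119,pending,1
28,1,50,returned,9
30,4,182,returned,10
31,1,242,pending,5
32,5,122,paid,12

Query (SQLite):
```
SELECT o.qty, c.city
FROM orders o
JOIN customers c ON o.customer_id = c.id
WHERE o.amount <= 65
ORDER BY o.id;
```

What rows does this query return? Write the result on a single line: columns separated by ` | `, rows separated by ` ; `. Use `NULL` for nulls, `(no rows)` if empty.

Each orders row matches the customers row where customer_id = customers.id.
Then keep rows with o.amount <= 65.

6 | Fresno ; 12 | Lima ; 9 | Fresno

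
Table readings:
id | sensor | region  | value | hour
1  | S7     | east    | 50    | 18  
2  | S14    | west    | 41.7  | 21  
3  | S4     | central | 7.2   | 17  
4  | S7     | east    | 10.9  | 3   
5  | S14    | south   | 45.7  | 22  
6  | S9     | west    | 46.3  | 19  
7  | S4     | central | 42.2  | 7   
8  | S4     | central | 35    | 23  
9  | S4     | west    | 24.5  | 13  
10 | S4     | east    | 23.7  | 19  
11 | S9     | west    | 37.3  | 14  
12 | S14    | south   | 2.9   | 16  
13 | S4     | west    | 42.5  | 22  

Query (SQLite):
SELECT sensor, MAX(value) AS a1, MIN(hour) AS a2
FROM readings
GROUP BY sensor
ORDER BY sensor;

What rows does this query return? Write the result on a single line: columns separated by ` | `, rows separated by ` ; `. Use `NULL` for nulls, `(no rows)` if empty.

Group readings by sensor.
Per group compute: MAX(value), MIN(hour).
  S14: ids {2, 5, 12} → MAX(value)=45.7, MIN(hour)=16
  S4: ids {3, 7, 8, 9, 10, 13} → MAX(value)=42.5, MIN(hour)=7
  S7: ids {1, 4} → MAX(value)=50, MIN(hour)=3
  S9: ids {6, 11} → MAX(value)=46.3, MIN(hour)=14

S14 | 45.7 | 16 ; S4 | 42.5 | 7 ; S7 | 50 | 3 ; S9 | 46.3 | 14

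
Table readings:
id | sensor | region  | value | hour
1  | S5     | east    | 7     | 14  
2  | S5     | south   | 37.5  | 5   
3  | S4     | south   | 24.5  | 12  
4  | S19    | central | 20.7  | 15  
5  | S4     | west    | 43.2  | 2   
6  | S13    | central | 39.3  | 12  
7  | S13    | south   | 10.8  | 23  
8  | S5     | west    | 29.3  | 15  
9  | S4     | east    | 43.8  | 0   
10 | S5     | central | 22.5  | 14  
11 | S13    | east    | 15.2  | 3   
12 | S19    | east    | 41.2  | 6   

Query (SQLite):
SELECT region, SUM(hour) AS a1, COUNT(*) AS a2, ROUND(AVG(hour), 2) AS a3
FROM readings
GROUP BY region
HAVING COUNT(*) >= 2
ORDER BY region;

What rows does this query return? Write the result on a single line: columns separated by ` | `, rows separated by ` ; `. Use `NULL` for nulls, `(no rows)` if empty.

Group readings by region.
Per group compute: SUM(hour), COUNT(*), ROUND(AVG(hour), 2).
HAVING: drop groups with fewer than 2 rows.
  central: ids {4, 6, 10} → SUM(hour)=41, COUNT(*)=3, ROUND(AVG(hour), 2)=13.67
  east: ids {1, 9, 11, 12} → SUM(hour)=23, COUNT(*)=4, ROUND(AVG(hour), 2)=5.75
  south: ids {2, 3, 7} → SUM(hour)=40, COUNT(*)=3, ROUND(AVG(hour), 2)=13.33
  west: ids {5, 8} → SUM(hour)=17, COUNT(*)=2, ROUND(AVG(hour), 2)=8.5

central | 41 | 3 | 13.67 ; east | 23 | 4 | 5.75 ; south | 40 | 3 | 13.33 ; west | 17 | 2 | 8.5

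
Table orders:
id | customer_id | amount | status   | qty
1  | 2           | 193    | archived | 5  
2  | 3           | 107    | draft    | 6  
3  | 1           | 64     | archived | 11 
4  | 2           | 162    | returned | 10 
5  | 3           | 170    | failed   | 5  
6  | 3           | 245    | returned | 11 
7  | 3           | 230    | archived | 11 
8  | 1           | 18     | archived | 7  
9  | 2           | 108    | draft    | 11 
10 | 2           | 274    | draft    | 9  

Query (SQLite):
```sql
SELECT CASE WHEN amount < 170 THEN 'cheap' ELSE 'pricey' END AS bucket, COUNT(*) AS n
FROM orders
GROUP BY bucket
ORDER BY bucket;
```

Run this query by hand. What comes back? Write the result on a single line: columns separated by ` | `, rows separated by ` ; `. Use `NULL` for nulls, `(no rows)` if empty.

Bucket rows by amount < 170 → 'cheap' else 'pricey'; count each bucket.

cheap | 5 ; pricey | 5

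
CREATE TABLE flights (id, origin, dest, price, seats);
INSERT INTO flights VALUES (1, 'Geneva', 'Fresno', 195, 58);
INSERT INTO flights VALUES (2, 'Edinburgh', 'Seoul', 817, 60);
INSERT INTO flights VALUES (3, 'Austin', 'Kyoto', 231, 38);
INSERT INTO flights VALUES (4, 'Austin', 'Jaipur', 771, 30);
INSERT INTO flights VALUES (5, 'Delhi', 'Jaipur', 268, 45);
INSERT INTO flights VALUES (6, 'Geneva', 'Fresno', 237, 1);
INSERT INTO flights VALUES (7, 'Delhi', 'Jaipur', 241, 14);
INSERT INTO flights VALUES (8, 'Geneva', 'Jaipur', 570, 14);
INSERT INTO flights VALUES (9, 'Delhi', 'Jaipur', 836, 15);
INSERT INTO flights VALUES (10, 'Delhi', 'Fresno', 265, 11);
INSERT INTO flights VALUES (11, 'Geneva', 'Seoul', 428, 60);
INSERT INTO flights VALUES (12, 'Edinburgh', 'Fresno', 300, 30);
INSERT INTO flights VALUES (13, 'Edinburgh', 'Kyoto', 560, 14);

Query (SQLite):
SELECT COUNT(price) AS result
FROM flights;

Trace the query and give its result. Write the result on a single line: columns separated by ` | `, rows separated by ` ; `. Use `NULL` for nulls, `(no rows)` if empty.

13

All price values: [195, 817, 231, 771, 268, 237, 241, 570, 836, 265, 428, 300, 560].
COUNT(price) counts non-NULL values → 13.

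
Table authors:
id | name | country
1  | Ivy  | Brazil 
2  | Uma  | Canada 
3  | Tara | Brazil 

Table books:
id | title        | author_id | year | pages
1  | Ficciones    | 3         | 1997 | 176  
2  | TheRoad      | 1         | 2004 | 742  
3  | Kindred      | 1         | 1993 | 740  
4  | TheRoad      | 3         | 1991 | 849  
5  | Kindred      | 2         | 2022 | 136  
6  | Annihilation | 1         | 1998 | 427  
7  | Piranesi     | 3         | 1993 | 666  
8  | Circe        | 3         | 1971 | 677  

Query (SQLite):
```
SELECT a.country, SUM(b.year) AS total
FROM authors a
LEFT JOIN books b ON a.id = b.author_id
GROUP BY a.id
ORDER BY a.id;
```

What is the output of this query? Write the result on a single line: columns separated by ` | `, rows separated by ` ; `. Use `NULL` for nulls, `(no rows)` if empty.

LEFT JOIN keeps every authors row; unmatched ones get NULL for books columns.
Group by authors.id and compute SUM(b.year). SUM over an all-NULL group is NULL.
  1: ids {2, 3, 6} → SUM(b.year)=5995
  2: ids {5} → SUM(b.year)=2022
  3: ids {1, 4, 7, 8} → SUM(b.year)=7952

Brazil | 5995 ; Canada | 2022 ; Brazil | 7952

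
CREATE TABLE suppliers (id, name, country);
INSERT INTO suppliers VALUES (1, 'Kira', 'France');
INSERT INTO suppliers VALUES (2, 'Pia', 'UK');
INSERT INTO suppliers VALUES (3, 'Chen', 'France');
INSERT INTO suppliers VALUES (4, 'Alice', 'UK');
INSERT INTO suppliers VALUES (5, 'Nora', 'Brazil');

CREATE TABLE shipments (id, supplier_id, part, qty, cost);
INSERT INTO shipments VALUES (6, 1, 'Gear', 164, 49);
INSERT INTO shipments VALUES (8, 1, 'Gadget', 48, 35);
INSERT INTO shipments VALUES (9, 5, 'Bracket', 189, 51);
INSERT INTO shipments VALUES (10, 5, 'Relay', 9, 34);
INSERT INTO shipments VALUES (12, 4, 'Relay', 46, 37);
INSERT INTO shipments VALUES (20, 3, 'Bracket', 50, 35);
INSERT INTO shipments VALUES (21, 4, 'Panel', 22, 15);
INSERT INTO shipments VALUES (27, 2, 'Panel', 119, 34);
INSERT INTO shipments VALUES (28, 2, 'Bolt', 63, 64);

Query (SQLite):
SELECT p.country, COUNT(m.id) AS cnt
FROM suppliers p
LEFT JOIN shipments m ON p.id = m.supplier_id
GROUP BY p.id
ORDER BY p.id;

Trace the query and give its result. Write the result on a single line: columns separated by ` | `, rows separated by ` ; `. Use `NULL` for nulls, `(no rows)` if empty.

LEFT JOIN keeps every suppliers row; unmatched ones get NULL for shipments columns.
Group by suppliers.id and compute COUNT(m.id). COUNT(col) of an all-NULL group is 0.
  1: ids {6, 8} → COUNT(m.id)=2
  2: ids {27, 28} → COUNT(m.id)=2
  3: ids {20} → COUNT(m.id)=1
  4: ids {12, 21} → COUNT(m.id)=2
  5: ids {9, 10} → COUNT(m.id)=2

France | 2 ; UK | 2 ; France | 1 ; UK | 2 ; Brazil | 2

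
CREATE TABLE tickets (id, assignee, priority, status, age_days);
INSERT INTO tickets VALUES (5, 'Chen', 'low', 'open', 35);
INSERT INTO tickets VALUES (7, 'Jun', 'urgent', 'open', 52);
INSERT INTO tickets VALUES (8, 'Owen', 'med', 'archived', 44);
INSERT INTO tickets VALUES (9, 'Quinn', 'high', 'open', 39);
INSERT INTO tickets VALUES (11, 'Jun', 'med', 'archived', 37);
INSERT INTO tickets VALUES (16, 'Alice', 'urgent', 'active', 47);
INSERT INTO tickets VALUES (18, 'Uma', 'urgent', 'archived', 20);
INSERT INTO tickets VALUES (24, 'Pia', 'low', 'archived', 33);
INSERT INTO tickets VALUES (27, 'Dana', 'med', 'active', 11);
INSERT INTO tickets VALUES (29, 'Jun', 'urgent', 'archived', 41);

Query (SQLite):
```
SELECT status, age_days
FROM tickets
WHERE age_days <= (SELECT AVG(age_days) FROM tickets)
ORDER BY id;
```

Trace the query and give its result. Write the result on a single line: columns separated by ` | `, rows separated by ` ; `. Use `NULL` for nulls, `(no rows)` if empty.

Scalar subquery: AVG(age_days) over all tickets rows = 35.9.
Keep rows where age_days <= that value.

open | 35 ; archived | 20 ; archived | 33 ; active | 11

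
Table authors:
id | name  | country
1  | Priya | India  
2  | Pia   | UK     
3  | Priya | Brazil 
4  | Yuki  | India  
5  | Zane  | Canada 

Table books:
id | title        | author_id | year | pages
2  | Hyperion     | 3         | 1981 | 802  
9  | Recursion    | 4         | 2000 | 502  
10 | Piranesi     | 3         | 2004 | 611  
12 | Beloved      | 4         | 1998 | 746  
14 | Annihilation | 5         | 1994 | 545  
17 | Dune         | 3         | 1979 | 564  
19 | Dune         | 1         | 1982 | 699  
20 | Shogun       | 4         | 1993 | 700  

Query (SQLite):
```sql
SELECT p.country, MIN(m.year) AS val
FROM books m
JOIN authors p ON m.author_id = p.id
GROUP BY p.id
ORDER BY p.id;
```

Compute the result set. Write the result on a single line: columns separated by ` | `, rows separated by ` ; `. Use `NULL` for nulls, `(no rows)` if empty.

Join each books row to its authors via author_id.
Group joined rows by authors.id; compute MIN(m.year) per group.
  1: ids {19} → MIN(m.year)=1982
  3: ids {2, 10, 17} → MIN(m.year)=1979
  4: ids {9, 12, 20} → MIN(m.year)=1993
  5: ids {14} → MIN(m.year)=1994

India | 1982 ; Brazil | 1979 ; India | 1993 ; Canada | 1994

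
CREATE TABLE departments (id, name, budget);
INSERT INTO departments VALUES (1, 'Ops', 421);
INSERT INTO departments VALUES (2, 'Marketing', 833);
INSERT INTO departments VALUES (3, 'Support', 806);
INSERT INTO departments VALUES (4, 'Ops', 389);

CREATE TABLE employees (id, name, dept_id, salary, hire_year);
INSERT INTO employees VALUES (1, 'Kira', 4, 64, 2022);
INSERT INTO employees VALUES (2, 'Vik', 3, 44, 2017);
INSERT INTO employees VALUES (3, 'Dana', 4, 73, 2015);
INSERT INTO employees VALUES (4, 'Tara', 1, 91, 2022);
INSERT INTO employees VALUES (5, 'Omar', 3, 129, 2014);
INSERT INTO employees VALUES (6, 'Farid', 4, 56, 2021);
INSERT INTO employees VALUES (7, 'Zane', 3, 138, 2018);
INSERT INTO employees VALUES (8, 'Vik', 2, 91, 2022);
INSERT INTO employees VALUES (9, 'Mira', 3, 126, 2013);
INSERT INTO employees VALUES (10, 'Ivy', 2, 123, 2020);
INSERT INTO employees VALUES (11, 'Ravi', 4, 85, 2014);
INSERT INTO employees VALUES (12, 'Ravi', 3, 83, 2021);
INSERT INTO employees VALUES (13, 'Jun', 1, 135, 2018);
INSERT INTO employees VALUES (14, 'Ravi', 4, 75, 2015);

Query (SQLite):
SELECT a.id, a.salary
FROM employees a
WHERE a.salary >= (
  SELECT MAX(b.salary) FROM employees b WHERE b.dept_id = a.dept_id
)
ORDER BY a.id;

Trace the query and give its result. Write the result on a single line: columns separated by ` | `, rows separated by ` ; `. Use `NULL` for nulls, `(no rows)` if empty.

7 | 138 ; 10 | 123 ; 11 | 85 ; 13 | 135

For each employees row a, compute MAX(salary) over rows sharing a.dept_id.
Keep row a if a.salary >= that per-group MAX.
  dept_id=1: MAX(salary) = 135
  dept_id=2: MAX(salary) = 123
  dept_id=3: MAX(salary) = 138
  dept_id=4: MAX(salary) = 85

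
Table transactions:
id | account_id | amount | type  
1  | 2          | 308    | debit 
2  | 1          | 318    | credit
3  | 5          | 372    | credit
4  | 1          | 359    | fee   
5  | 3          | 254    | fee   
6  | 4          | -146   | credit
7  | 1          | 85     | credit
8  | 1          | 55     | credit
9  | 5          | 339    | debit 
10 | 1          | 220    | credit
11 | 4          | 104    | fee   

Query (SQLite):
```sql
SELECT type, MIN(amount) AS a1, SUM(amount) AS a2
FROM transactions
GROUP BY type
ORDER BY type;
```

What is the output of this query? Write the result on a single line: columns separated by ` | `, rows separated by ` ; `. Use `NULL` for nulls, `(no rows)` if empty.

Group transactions by type.
Per group compute: MIN(amount), SUM(amount).
  credit: ids {2, 3, 6, 7, 8, 10} → MIN(amount)=-146, SUM(amount)=904
  debit: ids {1, 9} → MIN(amount)=308, SUM(amount)=647
  fee: ids {4, 5, 11} → MIN(amount)=104, SUM(amount)=717

credit | -146 | 904 ; debit | 308 | 647 ; fee | 104 | 717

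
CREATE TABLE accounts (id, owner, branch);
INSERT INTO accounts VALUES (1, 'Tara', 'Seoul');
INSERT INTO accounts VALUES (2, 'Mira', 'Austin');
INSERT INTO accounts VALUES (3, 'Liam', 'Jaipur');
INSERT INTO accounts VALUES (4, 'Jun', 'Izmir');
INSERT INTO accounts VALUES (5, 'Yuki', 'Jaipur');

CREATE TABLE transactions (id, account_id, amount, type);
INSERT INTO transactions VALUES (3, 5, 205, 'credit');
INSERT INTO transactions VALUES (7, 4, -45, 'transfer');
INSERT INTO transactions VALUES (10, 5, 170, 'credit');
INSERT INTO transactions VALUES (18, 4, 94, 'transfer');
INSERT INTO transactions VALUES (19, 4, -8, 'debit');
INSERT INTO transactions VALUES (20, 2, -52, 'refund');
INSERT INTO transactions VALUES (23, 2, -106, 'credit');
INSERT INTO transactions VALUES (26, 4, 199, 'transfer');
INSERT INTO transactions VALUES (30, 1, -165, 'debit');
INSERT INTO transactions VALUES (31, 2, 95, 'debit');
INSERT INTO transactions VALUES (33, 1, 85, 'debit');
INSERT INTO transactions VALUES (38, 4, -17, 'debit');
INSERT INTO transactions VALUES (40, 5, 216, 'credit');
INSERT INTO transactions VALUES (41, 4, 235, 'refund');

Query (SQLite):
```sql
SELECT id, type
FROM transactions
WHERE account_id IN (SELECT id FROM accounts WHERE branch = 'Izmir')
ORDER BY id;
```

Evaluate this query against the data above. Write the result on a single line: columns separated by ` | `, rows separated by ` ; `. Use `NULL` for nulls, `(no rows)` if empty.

7 | transfer ; 18 | transfer ; 19 | debit ; 26 | transfer ; 38 | debit ; 41 | refund

Inner query: accounts.id where branch = 'Izmir'.
Outer: keep transactions rows whose account_id is in that set.
Inner query → {4}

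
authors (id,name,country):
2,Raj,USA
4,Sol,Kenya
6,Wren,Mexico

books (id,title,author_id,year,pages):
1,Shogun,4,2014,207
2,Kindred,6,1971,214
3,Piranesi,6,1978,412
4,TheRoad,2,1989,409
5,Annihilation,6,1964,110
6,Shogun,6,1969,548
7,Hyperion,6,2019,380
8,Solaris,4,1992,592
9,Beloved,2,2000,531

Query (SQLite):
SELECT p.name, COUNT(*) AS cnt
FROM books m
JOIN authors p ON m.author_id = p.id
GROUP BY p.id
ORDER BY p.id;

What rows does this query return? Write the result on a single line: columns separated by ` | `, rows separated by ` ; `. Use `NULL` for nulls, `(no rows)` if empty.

Join each books row to its authors via author_id.
Group joined rows by authors.id; compute COUNT(*) per group.
  2: ids {4, 9} → COUNT(*)=2
  4: ids {1, 8} → COUNT(*)=2
  6: ids {2, 3, 5, 6, 7} → COUNT(*)=5

Raj | 2 ; Sol | 2 ; Wren | 5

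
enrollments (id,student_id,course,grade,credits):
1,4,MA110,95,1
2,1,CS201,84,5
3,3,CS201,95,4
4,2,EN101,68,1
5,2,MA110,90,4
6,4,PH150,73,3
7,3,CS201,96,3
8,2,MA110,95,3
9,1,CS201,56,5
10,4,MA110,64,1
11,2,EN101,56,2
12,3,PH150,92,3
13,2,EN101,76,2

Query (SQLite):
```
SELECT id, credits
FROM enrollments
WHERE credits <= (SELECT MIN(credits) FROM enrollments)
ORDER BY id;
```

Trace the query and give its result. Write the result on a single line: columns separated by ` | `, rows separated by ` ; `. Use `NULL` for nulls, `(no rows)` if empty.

1 | 1 ; 4 | 1 ; 10 | 1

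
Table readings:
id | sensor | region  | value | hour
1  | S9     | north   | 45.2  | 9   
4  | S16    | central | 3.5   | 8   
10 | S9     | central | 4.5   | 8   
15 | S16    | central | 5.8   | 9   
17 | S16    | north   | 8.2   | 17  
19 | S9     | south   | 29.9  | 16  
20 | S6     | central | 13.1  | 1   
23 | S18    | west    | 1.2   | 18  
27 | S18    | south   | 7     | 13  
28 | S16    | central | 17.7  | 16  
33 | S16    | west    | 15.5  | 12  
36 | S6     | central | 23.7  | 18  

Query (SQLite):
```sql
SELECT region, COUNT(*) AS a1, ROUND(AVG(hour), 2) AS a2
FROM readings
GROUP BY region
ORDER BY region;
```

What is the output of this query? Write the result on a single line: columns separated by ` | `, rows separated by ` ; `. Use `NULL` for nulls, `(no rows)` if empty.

central | 6 | 10 ; north | 2 | 13 ; south | 2 | 14.5 ; west | 2 | 15

Group readings by region.
Per group compute: COUNT(*), ROUND(AVG(hour), 2).
  central: ids {4, 10, 15, 20, 28, 36} → COUNT(*)=6, ROUND(AVG(hour), 2)=10
  north: ids {1, 17} → COUNT(*)=2, ROUND(AVG(hour), 2)=13
  south: ids {19, 27} → COUNT(*)=2, ROUND(AVG(hour), 2)=14.5
  west: ids {23, 33} → COUNT(*)=2, ROUND(AVG(hour), 2)=15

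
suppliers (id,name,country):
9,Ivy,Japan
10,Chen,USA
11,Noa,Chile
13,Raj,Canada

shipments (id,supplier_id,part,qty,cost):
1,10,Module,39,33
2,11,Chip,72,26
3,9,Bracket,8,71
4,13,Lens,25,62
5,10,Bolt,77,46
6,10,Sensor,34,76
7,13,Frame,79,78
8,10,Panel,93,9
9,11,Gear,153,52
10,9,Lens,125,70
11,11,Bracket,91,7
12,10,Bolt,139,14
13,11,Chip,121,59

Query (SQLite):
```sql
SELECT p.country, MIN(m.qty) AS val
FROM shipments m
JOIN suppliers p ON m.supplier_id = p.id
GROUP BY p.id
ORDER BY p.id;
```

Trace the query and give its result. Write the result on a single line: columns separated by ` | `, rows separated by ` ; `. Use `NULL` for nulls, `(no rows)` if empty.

Join each shipments row to its suppliers via supplier_id.
Group joined rows by suppliers.id; compute MIN(m.qty) per group.
  9: ids {3, 10} → MIN(m.qty)=8
  10: ids {1, 5, 6, 8, 12} → MIN(m.qty)=34
  11: ids {2, 9, 11, 13} → MIN(m.qty)=72
  13: ids {4, 7} → MIN(m.qty)=25

Japan | 8 ; USA | 34 ; Chile | 72 ; Canada | 25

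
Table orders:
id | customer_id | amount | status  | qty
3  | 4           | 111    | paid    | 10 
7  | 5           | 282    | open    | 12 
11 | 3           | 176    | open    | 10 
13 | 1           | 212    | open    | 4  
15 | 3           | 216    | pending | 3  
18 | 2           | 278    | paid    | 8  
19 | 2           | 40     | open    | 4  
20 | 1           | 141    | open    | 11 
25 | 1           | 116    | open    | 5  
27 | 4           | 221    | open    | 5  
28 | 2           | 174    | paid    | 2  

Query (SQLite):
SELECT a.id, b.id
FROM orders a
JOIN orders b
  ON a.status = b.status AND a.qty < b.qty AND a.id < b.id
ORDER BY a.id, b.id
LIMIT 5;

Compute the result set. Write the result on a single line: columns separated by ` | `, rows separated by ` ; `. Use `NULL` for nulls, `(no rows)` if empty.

Pairs (a,b) with same status, a.qty < b.qty, a.id < b.id.
status groups: open:{7,11,13,19,20,25,27} paid:{3,18,28} pending:{15}
Ordered by (a.id, b.id); first 5.

11 | 20 ; 13 | 20 ; 13 | 25 ; 13 | 27 ; 19 | 20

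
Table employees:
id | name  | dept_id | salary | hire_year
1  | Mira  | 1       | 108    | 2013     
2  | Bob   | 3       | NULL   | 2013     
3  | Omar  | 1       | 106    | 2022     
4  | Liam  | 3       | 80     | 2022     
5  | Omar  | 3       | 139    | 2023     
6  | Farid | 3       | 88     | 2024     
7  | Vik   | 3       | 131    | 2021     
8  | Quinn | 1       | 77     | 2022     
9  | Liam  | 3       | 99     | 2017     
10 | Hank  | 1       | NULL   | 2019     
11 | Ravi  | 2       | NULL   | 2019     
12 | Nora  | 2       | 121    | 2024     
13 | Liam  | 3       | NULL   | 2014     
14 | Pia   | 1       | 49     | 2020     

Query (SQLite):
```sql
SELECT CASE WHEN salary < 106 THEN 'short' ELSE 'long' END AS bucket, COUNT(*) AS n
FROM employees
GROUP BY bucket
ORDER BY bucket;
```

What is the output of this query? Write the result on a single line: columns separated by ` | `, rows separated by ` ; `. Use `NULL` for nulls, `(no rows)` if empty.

long | 9 ; short | 5

Bucket rows by salary < 106 → 'short' else 'long'; count each bucket.
NULL < 106 is unknown, so NULL salary falls into ELSE → 'long'.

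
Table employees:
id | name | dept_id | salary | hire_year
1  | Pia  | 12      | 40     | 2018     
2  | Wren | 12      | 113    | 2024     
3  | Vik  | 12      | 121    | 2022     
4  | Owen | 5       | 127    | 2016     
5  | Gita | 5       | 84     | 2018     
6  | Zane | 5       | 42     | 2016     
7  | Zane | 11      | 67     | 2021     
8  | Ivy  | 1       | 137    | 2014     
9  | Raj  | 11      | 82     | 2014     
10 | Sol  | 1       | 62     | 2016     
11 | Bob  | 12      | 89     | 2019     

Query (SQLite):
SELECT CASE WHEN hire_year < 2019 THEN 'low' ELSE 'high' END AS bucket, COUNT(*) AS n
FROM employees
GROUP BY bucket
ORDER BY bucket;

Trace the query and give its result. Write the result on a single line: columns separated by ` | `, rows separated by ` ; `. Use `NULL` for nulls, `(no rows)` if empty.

high | 4 ; low | 7

Bucket rows by hire_year < 2019 → 'low' else 'high'; count each bucket.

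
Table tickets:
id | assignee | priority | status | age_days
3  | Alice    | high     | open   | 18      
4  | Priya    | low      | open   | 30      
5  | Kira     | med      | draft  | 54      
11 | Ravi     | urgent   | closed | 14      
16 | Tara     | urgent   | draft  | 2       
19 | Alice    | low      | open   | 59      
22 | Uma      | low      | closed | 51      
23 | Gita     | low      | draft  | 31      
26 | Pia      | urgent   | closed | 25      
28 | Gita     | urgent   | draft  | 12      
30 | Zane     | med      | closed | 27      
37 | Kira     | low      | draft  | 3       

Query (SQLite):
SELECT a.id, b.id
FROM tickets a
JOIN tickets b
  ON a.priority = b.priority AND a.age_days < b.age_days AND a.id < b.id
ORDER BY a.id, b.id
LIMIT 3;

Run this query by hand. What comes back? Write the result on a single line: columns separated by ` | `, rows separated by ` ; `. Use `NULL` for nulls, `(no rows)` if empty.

4 | 19 ; 4 | 22 ; 4 | 23

Pairs (a,b) with same priority, a.age_days < b.age_days, a.id < b.id.
priority groups: high:{3} low:{4,19,22,23,37} med:{5,30} urgent:{11,16,26,28}
Ordered by (a.id, b.id); first 3.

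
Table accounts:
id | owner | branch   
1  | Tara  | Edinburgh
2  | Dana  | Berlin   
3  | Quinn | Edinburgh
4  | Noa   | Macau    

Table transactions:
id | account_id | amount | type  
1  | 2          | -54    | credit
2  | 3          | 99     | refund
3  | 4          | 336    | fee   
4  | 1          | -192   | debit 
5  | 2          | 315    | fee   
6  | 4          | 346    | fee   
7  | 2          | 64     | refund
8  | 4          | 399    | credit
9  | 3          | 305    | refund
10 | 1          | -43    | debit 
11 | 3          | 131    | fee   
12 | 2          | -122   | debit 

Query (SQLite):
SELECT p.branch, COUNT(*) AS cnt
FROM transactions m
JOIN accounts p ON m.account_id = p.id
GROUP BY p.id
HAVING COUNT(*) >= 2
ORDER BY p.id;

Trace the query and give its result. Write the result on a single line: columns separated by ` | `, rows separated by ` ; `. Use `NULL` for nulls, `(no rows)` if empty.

Edinburgh | 2 ; Berlin | 4 ; Edinburgh | 3 ; Macau | 3

Join each transactions row to its accounts via account_id.
Group joined rows by accounts.id; compute COUNT(*) per group.
HAVING: keep groups with count ≥ 2.
  1: ids {4, 10} → COUNT(*)=2
  2: ids {1, 5, 7, 12} → COUNT(*)=4
  3: ids {2, 9, 11} → COUNT(*)=3
  4: ids {3, 6, 8} → COUNT(*)=3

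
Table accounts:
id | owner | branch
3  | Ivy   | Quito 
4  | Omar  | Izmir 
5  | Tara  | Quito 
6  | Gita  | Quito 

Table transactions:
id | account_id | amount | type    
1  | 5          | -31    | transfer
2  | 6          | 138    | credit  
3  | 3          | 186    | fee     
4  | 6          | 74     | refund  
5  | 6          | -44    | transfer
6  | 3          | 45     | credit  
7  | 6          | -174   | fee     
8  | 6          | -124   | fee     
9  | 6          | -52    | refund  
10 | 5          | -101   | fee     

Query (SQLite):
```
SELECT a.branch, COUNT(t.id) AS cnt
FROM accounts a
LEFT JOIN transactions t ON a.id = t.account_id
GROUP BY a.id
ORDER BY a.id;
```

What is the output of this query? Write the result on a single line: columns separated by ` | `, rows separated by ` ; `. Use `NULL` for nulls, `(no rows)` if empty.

Quito | 2 ; Izmir | 0 ; Quito | 2 ; Quito | 6

LEFT JOIN keeps every accounts row; unmatched ones get NULL for transactions columns.
Group by accounts.id and compute COUNT(t.id). COUNT(col) of an all-NULL group is 0.
  3: ids {3, 6} → COUNT(t.id)=2
  4: ids {—} → COUNT(t.id)=0
  5: ids {1, 10} → COUNT(t.id)=2
  6: ids {2, 4, 5, 7, 8, 9} → COUNT(t.id)=6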